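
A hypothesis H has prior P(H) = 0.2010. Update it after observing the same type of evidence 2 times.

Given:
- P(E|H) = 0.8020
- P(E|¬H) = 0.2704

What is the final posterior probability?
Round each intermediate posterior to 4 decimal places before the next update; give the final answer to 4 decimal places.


Sequential Bayesian updating:

Initial prior: P(H) = 0.2010

Update 1:
  P(E) = 0.8020 × 0.2010 + 0.2704 × 0.7990 = 0.16120200 + 0.21604960 = 0.37725160
  P(H|E) = 0.16120200 / 0.37725160 = 0.4273

Update 2:
  P(E) = 0.8020 × 0.4273 + 0.2704 × 0.5727 = 0.34269460 + 0.15485808 = 0.49755268
  P(H|E) = 0.34269460 / 0.49755268 = 0.6888

Final posterior: 0.6888


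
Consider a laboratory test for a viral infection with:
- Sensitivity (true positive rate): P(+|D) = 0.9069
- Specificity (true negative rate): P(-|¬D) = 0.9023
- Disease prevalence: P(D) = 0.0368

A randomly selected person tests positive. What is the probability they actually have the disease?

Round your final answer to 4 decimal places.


Let D = has disease, + = positive test

Given:
- P(D) = 0.0368 (prevalence)
- P(+|D) = 0.9069 (sensitivity)
- P(-|¬D) = 0.9023 (specificity)
- P(+|¬D) = 0.0977 (false positive rate = 1 - specificity)

Step 1: Find P(+)
P(+) = P(+|D)P(D) + P(+|¬D)P(¬D)
     = 0.9069 × 0.0368 + 0.0977 × 0.9632
     = 0.03337392 + 0.09410464
     = 0.12747856

Step 2: Apply Bayes' theorem for P(D|+)
P(D|+) = P(+|D)P(D) / P(+)
       = 0.03337392 / 0.12747856
       = 0.2618


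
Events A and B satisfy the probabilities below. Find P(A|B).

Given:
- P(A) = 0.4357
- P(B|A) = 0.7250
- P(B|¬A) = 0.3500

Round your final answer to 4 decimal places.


Bayes' theorem: P(A|B) = P(B|A) × P(A) / P(B)

Step 1: Calculate P(B) using law of total probability
P(B) = P(B|A)P(A) + P(B|¬A)P(¬A)
     = 0.7250 × 0.4357 + 0.3500 × 0.5643
     = 0.31588250 + 0.19750500
     = 0.51338750

Step 2: Apply Bayes' theorem
P(A|B) = P(B|A) × P(A) / P(B)
       = 0.31588250 / 0.51338750
       = 0.6153


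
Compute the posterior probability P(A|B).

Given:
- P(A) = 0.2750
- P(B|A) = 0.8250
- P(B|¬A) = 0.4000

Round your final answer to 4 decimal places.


Bayes' theorem: P(A|B) = P(B|A) × P(A) / P(B)

Step 1: Calculate P(B) using law of total probability
P(B) = P(B|A)P(A) + P(B|¬A)P(¬A)
     = 0.8250 × 0.2750 + 0.4000 × 0.7250
     = 0.22687500 + 0.29000000
     = 0.51687500

Step 2: Apply Bayes' theorem
P(A|B) = P(B|A) × P(A) / P(B)
       = 0.22687500 / 0.51687500
       = 0.4389


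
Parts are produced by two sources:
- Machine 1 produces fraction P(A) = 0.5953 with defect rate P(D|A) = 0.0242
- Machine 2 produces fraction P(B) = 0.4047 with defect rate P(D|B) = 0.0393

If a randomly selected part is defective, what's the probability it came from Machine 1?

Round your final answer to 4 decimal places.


Let A = from Machine 1, D = defective

Given:
- P(A) = 0.5953, P(B) = 0.4047
- P(D|A) = 0.0242, P(D|B) = 0.0393

Step 1: Find P(D)
P(D) = P(D|A)P(A) + P(D|B)P(B)
     = 0.0242 × 0.5953 + 0.0393 × 0.4047
     = 0.01440626 + 0.01590471
     = 0.03031097

Step 2: Apply Bayes' theorem
P(A|D) = P(D|A)P(A) / P(D)
       = 0.01440626 / 0.03031097
       = 0.4753


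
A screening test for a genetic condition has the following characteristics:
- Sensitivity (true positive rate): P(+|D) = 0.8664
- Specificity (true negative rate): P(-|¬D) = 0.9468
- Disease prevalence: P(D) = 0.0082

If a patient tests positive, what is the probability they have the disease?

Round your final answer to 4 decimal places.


Let D = has disease, + = positive test

Given:
- P(D) = 0.0082 (prevalence)
- P(+|D) = 0.8664 (sensitivity)
- P(-|¬D) = 0.9468 (specificity)
- P(+|¬D) = 0.0532 (false positive rate = 1 - specificity)

Step 1: Find P(+)
P(+) = P(+|D)P(D) + P(+|¬D)P(¬D)
     = 0.8664 × 0.0082 + 0.0532 × 0.9918
     = 0.00710448 + 0.05276376
     = 0.05986824

Step 2: Apply Bayes' theorem for P(D|+)
P(D|+) = P(+|D)P(D) / P(+)
       = 0.00710448 / 0.05986824
       = 0.1187


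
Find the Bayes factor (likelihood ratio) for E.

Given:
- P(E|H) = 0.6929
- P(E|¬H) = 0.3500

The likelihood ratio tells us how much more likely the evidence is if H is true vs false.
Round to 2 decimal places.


Likelihood Ratio (LR) = P(E|H) / P(E|¬H)

LR = 0.6929 / 0.3500
   = 1.98

The evidence is 1.98 times more likely if H is true than if H is false.
Since LR > 1, the evidence supports H over ¬H.


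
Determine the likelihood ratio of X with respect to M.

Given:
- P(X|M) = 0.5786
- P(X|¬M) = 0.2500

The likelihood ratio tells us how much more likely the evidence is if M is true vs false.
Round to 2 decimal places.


Likelihood Ratio (LR) = P(X|M) / P(X|¬M)

LR = 0.5786 / 0.2500
   = 2.31

The evidence is 2.31 times more likely if M is true than if M is false.
Since LR > 1, the evidence supports M over ¬M.


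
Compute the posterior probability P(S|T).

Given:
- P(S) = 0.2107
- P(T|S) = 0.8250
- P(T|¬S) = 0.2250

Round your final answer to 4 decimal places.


Bayes' theorem: P(S|T) = P(T|S) × P(S) / P(T)

Step 1: Calculate P(T) using law of total probability
P(T) = P(T|S)P(S) + P(T|¬S)P(¬S)
     = 0.8250 × 0.2107 + 0.2250 × 0.7893
     = 0.17382750 + 0.17759250
     = 0.35142000

Step 2: Apply Bayes' theorem
P(S|T) = P(T|S) × P(S) / P(T)
       = 0.17382750 / 0.35142000
       = 0.4946


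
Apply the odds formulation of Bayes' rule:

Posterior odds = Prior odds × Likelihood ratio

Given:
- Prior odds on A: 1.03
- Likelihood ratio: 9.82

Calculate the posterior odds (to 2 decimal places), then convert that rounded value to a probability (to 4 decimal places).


Step 1: Calculate posterior odds
Posterior odds = Prior odds × LR
               = 1.03 × 9.82
               = 10.11

Step 2: Convert to probability
P(A|E) = Posterior odds / (1 + Posterior odds)
       = 10.11 / (1 + 10.11)
       = 10.11 / 11.11
       = 0.9100

The evidence increased P(A) from 0.5074 to 0.9100.


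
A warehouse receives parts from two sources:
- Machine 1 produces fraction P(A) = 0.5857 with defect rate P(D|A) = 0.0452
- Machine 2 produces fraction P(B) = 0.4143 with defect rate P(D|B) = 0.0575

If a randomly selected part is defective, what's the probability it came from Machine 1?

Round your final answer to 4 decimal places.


Let A = from Machine 1, D = defective

Given:
- P(A) = 0.5857, P(B) = 0.4143
- P(D|A) = 0.0452, P(D|B) = 0.0575

Step 1: Find P(D)
P(D) = P(D|A)P(A) + P(D|B)P(B)
     = 0.0452 × 0.5857 + 0.0575 × 0.4143
     = 0.02647364 + 0.02382225
     = 0.05029589

Step 2: Apply Bayes' theorem
P(A|D) = P(D|A)P(A) / P(D)
       = 0.02647364 / 0.05029589
       = 0.5264


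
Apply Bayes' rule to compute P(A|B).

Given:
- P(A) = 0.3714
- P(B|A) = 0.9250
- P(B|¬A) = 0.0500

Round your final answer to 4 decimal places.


Bayes' theorem: P(A|B) = P(B|A) × P(A) / P(B)

Step 1: Calculate P(B) using law of total probability
P(B) = P(B|A)P(A) + P(B|¬A)P(¬A)
     = 0.9250 × 0.3714 + 0.0500 × 0.6286
     = 0.34354500 + 0.03143000
     = 0.37497500

Step 2: Apply Bayes' theorem
P(A|B) = P(B|A) × P(A) / P(B)
       = 0.34354500 / 0.37497500
       = 0.9162


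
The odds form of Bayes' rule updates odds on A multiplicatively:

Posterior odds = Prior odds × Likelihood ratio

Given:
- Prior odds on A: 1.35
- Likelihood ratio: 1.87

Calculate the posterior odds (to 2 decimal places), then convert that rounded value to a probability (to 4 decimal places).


Step 1: Calculate posterior odds
Posterior odds = Prior odds × LR
               = 1.35 × 1.87
               = 2.52

Step 2: Convert to probability
P(A|E) = Posterior odds / (1 + Posterior odds)
       = 2.52 / (1 + 2.52)
       = 2.52 / 3.52
       = 0.7159

The evidence increased P(A) from 0.5745 to 0.7159.


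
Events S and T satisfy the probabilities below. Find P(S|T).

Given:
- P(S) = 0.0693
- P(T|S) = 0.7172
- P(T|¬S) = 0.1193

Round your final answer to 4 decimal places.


Bayes' theorem: P(S|T) = P(T|S) × P(S) / P(T)

Step 1: Calculate P(T) using law of total probability
P(T) = P(T|S)P(S) + P(T|¬S)P(¬S)
     = 0.7172 × 0.0693 + 0.1193 × 0.9307
     = 0.04970196 + 0.11103251
     = 0.16073447

Step 2: Apply Bayes' theorem
P(S|T) = P(T|S) × P(S) / P(T)
       = 0.04970196 / 0.16073447
       = 0.3092


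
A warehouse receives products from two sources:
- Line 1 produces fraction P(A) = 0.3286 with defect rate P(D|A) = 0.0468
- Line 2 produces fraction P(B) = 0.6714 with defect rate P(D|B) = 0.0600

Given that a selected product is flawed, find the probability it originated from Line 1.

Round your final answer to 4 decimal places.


Let A = from Line 1, D = flawed

Given:
- P(A) = 0.3286, P(B) = 0.6714
- P(D|A) = 0.0468, P(D|B) = 0.0600

Step 1: Find P(D)
P(D) = P(D|A)P(A) + P(D|B)P(B)
     = 0.0468 × 0.3286 + 0.0600 × 0.6714
     = 0.01537848 + 0.04028400
     = 0.05566248

Step 2: Apply Bayes' theorem
P(A|D) = P(D|A)P(A) / P(D)
       = 0.01537848 / 0.05566248
       = 0.2763


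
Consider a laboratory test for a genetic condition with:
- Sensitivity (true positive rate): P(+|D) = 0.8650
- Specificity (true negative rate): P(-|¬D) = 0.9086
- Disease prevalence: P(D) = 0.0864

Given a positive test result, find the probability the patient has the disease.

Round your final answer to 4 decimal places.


Let D = has disease, + = positive test

Given:
- P(D) = 0.0864 (prevalence)
- P(+|D) = 0.8650 (sensitivity)
- P(-|¬D) = 0.9086 (specificity)
- P(+|¬D) = 0.0914 (false positive rate = 1 - specificity)

Step 1: Find P(+)
P(+) = P(+|D)P(D) + P(+|¬D)P(¬D)
     = 0.8650 × 0.0864 + 0.0914 × 0.9136
     = 0.07473600 + 0.08350304
     = 0.15823904

Step 2: Apply Bayes' theorem for P(D|+)
P(D|+) = P(+|D)P(D) / P(+)
       = 0.07473600 / 0.15823904
       = 0.4723


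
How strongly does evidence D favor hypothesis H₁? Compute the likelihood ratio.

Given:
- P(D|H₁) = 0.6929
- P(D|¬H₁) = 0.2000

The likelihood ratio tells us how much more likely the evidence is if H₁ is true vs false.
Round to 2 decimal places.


Likelihood Ratio (LR) = P(D|H₁) / P(D|¬H₁)

LR = 0.6929 / 0.2000
   = 3.46

The evidence is 3.46 times more likely if H₁ is true than if H₁ is false.
Since LR > 1, the evidence supports H₁ over ¬H₁.


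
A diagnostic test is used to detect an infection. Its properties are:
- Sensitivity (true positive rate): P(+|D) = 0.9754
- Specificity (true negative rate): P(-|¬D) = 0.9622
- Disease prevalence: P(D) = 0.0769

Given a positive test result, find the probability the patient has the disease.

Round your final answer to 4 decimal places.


Let D = has disease, + = positive test

Given:
- P(D) = 0.0769 (prevalence)
- P(+|D) = 0.9754 (sensitivity)
- P(-|¬D) = 0.9622 (specificity)
- P(+|¬D) = 0.0378 (false positive rate = 1 - specificity)

Step 1: Find P(+)
P(+) = P(+|D)P(D) + P(+|¬D)P(¬D)
     = 0.9754 × 0.0769 + 0.0378 × 0.9231
     = 0.07500826 + 0.03489318
     = 0.10990144

Step 2: Apply Bayes' theorem for P(D|+)
P(D|+) = P(+|D)P(D) / P(+)
       = 0.07500826 / 0.10990144
       = 0.6825


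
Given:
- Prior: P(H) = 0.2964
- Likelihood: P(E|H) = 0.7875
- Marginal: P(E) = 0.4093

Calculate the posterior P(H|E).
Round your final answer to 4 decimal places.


Using Bayes' theorem:

P(H|E) = P(E|H) × P(H) / P(E)
       = 0.7875 × 0.2964 / 0.4093
       = 0.23341500 / 0.4093
       = 0.5703

The evidence strengthens our belief in H.
Prior: 0.2964 → Posterior: 0.5703


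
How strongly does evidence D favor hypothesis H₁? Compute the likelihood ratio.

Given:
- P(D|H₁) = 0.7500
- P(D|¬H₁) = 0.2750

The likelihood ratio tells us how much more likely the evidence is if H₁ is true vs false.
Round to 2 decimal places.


Likelihood Ratio (LR) = P(D|H₁) / P(D|¬H₁)

LR = 0.7500 / 0.2750
   = 2.73

The evidence is 2.73 times more likely if H₁ is true than if H₁ is false.
Since LR > 1, the evidence supports H₁ over ¬H₁.


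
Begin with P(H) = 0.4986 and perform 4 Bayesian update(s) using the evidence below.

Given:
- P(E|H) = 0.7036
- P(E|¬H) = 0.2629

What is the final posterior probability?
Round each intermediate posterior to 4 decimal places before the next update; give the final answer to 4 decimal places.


Sequential Bayesian updating:

Initial prior: P(H) = 0.4986

Update 1:
  P(E) = 0.7036 × 0.4986 + 0.2629 × 0.5014 = 0.35081496 + 0.13181806 = 0.48263302
  P(H|E) = 0.35081496 / 0.48263302 = 0.7269

Update 2:
  P(E) = 0.7036 × 0.7269 + 0.2629 × 0.2731 = 0.51144684 + 0.07179799 = 0.58324483
  P(H|E) = 0.51144684 / 0.58324483 = 0.8769

Update 3:
  P(E) = 0.7036 × 0.8769 + 0.2629 × 0.1231 = 0.61698684 + 0.03236299 = 0.64934983
  P(H|E) = 0.61698684 / 0.64934983 = 0.9502

Update 4:
  P(E) = 0.7036 × 0.9502 + 0.2629 × 0.0498 = 0.66856072 + 0.01309242 = 0.68165314
  P(H|E) = 0.66856072 / 0.68165314 = 0.9808

Final posterior: 0.9808


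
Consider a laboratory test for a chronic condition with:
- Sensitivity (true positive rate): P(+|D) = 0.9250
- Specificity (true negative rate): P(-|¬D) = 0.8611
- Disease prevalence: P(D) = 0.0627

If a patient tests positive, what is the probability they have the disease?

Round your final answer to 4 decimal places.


Let D = has disease, + = positive test

Given:
- P(D) = 0.0627 (prevalence)
- P(+|D) = 0.9250 (sensitivity)
- P(-|¬D) = 0.8611 (specificity)
- P(+|¬D) = 0.1389 (false positive rate = 1 - specificity)

Step 1: Find P(+)
P(+) = P(+|D)P(D) + P(+|¬D)P(¬D)
     = 0.9250 × 0.0627 + 0.1389 × 0.9373
     = 0.05799750 + 0.13019097
     = 0.18818847

Step 2: Apply Bayes' theorem for P(D|+)
P(D|+) = P(+|D)P(D) / P(+)
       = 0.05799750 / 0.18818847
       = 0.3082


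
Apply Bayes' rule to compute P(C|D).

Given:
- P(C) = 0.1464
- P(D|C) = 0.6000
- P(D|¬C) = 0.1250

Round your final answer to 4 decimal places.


Bayes' theorem: P(C|D) = P(D|C) × P(C) / P(D)

Step 1: Calculate P(D) using law of total probability
P(D) = P(D|C)P(C) + P(D|¬C)P(¬C)
     = 0.6000 × 0.1464 + 0.1250 × 0.8536
     = 0.08784000 + 0.10670000
     = 0.19454000

Step 2: Apply Bayes' theorem
P(C|D) = P(D|C) × P(C) / P(D)
       = 0.08784000 / 0.19454000
       = 0.4515


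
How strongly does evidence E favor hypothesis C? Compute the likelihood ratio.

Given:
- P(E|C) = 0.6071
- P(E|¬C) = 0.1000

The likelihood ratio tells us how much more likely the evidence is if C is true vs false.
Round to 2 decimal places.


Likelihood Ratio (LR) = P(E|C) / P(E|¬C)

LR = 0.6071 / 0.1000
   = 6.07

The evidence is 6.07 times more likely if C is true than if C is false.
Since LR > 1, the evidence supports C over ¬C.


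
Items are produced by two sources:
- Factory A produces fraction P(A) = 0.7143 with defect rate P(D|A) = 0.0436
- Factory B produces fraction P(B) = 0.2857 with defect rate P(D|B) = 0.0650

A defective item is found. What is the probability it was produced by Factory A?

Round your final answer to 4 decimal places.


Let A = from Factory A, D = defective

Given:
- P(A) = 0.7143, P(B) = 0.2857
- P(D|A) = 0.0436, P(D|B) = 0.0650

Step 1: Find P(D)
P(D) = P(D|A)P(A) + P(D|B)P(B)
     = 0.0436 × 0.7143 + 0.0650 × 0.2857
     = 0.03114348 + 0.01857050
     = 0.04971398

Step 2: Apply Bayes' theorem
P(A|D) = P(D|A)P(A) / P(D)
       = 0.03114348 / 0.04971398
       = 0.6265


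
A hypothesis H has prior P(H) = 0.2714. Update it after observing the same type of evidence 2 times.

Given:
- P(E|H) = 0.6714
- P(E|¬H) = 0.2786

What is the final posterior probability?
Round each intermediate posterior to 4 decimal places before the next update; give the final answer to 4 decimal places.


Sequential Bayesian updating:

Initial prior: P(H) = 0.2714

Update 1:
  P(E) = 0.6714 × 0.2714 + 0.2786 × 0.7286 = 0.18221796 + 0.20298796 = 0.38520592
  P(H|E) = 0.18221796 / 0.38520592 = 0.4730

Update 2:
  P(E) = 0.6714 × 0.4730 + 0.2786 × 0.5270 = 0.31757220 + 0.14682220 = 0.46439440
  P(H|E) = 0.31757220 / 0.46439440 = 0.6838

Final posterior: 0.6838


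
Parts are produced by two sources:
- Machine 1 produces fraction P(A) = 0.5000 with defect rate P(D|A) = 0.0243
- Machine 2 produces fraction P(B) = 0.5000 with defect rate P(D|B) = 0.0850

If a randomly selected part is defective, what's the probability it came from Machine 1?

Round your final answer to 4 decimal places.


Let A = from Machine 1, D = defective

Given:
- P(A) = 0.5000, P(B) = 0.5000
- P(D|A) = 0.0243, P(D|B) = 0.0850

Step 1: Find P(D)
P(D) = P(D|A)P(A) + P(D|B)P(B)
     = 0.0243 × 0.5000 + 0.0850 × 0.5000
     = 0.01215000 + 0.04250000
     = 0.05465000

Step 2: Apply Bayes' theorem
P(A|D) = P(D|A)P(A) / P(D)
       = 0.01215000 / 0.05465000
       = 0.2223


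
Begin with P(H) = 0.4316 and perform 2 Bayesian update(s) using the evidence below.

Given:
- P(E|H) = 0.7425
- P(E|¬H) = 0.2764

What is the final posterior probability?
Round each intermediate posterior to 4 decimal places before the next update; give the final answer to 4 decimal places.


Sequential Bayesian updating:

Initial prior: P(H) = 0.4316

Update 1:
  P(E) = 0.7425 × 0.4316 + 0.2764 × 0.5684 = 0.32046300 + 0.15710576 = 0.47756876
  P(H|E) = 0.32046300 / 0.47756876 = 0.6710

Update 2:
  P(E) = 0.7425 × 0.6710 + 0.2764 × 0.3290 = 0.49821750 + 0.09093560 = 0.58915310
  P(H|E) = 0.49821750 / 0.58915310 = 0.8457

Final posterior: 0.8457


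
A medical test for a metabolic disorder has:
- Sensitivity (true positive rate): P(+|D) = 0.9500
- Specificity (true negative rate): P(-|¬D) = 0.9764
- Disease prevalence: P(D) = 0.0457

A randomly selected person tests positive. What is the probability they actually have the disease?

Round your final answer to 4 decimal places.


Let D = has disease, + = positive test

Given:
- P(D) = 0.0457 (prevalence)
- P(+|D) = 0.9500 (sensitivity)
- P(-|¬D) = 0.9764 (specificity)
- P(+|¬D) = 0.0236 (false positive rate = 1 - specificity)

Step 1: Find P(+)
P(+) = P(+|D)P(D) + P(+|¬D)P(¬D)
     = 0.9500 × 0.0457 + 0.0236 × 0.9543
     = 0.04341500 + 0.02252148
     = 0.06593648

Step 2: Apply Bayes' theorem for P(D|+)
P(D|+) = P(+|D)P(D) / P(+)
       = 0.04341500 / 0.06593648
       = 0.6584


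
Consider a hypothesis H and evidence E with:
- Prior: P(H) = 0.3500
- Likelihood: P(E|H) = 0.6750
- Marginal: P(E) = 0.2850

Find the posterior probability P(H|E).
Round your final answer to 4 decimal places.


Using Bayes' theorem:

P(H|E) = P(E|H) × P(H) / P(E)
       = 0.6750 × 0.3500 / 0.2850
       = 0.23625000 / 0.2850
       = 0.8289

The evidence strengthens our belief in H.
Prior: 0.3500 → Posterior: 0.8289


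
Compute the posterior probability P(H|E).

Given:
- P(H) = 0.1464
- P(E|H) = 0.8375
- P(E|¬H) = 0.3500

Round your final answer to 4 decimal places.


Bayes' theorem: P(H|E) = P(E|H) × P(H) / P(E)

Step 1: Calculate P(E) using law of total probability
P(E) = P(E|H)P(H) + P(E|¬H)P(¬H)
     = 0.8375 × 0.1464 + 0.3500 × 0.8536
     = 0.12261000 + 0.29876000
     = 0.42137000

Step 2: Apply Bayes' theorem
P(H|E) = P(E|H) × P(H) / P(E)
       = 0.12261000 / 0.42137000
       = 0.2910


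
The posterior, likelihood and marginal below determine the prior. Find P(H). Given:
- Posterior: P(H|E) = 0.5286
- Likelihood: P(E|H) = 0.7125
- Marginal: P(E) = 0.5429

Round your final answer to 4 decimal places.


From Bayes' theorem: P(H|E) = P(E|H) × P(H) / P(E)

Rearranging for P(H):
P(H) = P(H|E) × P(E) / P(E|H)
     = 0.5286 × 0.5429 / 0.7125
     = 0.28697694 / 0.7125
     = 0.4028


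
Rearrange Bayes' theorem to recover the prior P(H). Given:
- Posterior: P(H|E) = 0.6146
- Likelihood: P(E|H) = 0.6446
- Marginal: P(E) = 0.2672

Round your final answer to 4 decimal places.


From Bayes' theorem: P(H|E) = P(E|H) × P(H) / P(E)

Rearranging for P(H):
P(H) = P(H|E) × P(E) / P(E|H)
     = 0.6146 × 0.2672 / 0.6446
     = 0.16422112 / 0.6446
     = 0.2548


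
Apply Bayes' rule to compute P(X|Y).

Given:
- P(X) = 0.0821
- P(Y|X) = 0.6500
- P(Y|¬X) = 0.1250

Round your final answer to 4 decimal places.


Bayes' theorem: P(X|Y) = P(Y|X) × P(X) / P(Y)

Step 1: Calculate P(Y) using law of total probability
P(Y) = P(Y|X)P(X) + P(Y|¬X)P(¬X)
     = 0.6500 × 0.0821 + 0.1250 × 0.9179
     = 0.05336500 + 0.11473750
     = 0.16810250

Step 2: Apply Bayes' theorem
P(X|Y) = P(Y|X) × P(X) / P(Y)
       = 0.05336500 / 0.16810250
       = 0.3175


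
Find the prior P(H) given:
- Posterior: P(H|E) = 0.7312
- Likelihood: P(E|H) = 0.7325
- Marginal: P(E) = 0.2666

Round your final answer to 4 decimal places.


From Bayes' theorem: P(H|E) = P(E|H) × P(H) / P(E)

Rearranging for P(H):
P(H) = P(H|E) × P(E) / P(E|H)
     = 0.7312 × 0.2666 / 0.7325
     = 0.19493792 / 0.7325
     = 0.2661


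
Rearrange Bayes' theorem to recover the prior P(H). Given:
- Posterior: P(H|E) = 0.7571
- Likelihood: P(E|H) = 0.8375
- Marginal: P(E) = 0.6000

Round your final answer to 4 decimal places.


From Bayes' theorem: P(H|E) = P(E|H) × P(H) / P(E)

Rearranging for P(H):
P(H) = P(H|E) × P(E) / P(E|H)
     = 0.7571 × 0.6000 / 0.8375
     = 0.45426000 / 0.8375
     = 0.5424


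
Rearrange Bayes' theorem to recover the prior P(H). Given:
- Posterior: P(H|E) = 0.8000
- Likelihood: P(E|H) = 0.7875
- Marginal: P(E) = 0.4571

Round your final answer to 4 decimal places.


From Bayes' theorem: P(H|E) = P(E|H) × P(H) / P(E)

Rearranging for P(H):
P(H) = P(H|E) × P(E) / P(E|H)
     = 0.8000 × 0.4571 / 0.7875
     = 0.36568000 / 0.7875
     = 0.4644


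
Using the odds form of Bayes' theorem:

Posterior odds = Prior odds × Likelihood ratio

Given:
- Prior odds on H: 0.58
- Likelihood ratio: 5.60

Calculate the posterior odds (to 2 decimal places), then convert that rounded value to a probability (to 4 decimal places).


Step 1: Calculate posterior odds
Posterior odds = Prior odds × LR
               = 0.58 × 5.60
               = 3.25

Step 2: Convert to probability
P(H|E) = Posterior odds / (1 + Posterior odds)
       = 3.25 / (1 + 3.25)
       = 3.25 / 4.25
       = 0.7647

The evidence increased P(H) from 0.3671 to 0.7647.


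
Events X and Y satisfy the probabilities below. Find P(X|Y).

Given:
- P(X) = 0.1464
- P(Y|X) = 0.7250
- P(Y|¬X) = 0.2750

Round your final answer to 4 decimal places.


Bayes' theorem: P(X|Y) = P(Y|X) × P(X) / P(Y)

Step 1: Calculate P(Y) using law of total probability
P(Y) = P(Y|X)P(X) + P(Y|¬X)P(¬X)
     = 0.7250 × 0.1464 + 0.2750 × 0.8536
     = 0.10614000 + 0.23474000
     = 0.34088000

Step 2: Apply Bayes' theorem
P(X|Y) = P(Y|X) × P(X) / P(Y)
       = 0.10614000 / 0.34088000
       = 0.3114


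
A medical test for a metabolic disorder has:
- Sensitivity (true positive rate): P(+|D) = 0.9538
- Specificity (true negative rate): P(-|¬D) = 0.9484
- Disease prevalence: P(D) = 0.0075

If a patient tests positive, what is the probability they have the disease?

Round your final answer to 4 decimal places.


Let D = has disease, + = positive test

Given:
- P(D) = 0.0075 (prevalence)
- P(+|D) = 0.9538 (sensitivity)
- P(-|¬D) = 0.9484 (specificity)
- P(+|¬D) = 0.0516 (false positive rate = 1 - specificity)

Step 1: Find P(+)
P(+) = P(+|D)P(D) + P(+|¬D)P(¬D)
     = 0.9538 × 0.0075 + 0.0516 × 0.9925
     = 0.00715350 + 0.05121300
     = 0.05836650

Step 2: Apply Bayes' theorem for P(D|+)
P(D|+) = P(+|D)P(D) / P(+)
       = 0.00715350 / 0.05836650
       = 0.1226


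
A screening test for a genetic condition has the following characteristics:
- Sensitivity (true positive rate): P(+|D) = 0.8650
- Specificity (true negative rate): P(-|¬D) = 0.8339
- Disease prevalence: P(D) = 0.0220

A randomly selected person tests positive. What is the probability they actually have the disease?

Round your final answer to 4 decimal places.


Let D = has disease, + = positive test

Given:
- P(D) = 0.0220 (prevalence)
- P(+|D) = 0.8650 (sensitivity)
- P(-|¬D) = 0.8339 (specificity)
- P(+|¬D) = 0.1661 (false positive rate = 1 - specificity)

Step 1: Find P(+)
P(+) = P(+|D)P(D) + P(+|¬D)P(¬D)
     = 0.8650 × 0.0220 + 0.1661 × 0.9780
     = 0.01903000 + 0.16244580
     = 0.18147580

Step 2: Apply Bayes' theorem for P(D|+)
P(D|+) = P(+|D)P(D) / P(+)
       = 0.01903000 / 0.18147580
       = 0.1049


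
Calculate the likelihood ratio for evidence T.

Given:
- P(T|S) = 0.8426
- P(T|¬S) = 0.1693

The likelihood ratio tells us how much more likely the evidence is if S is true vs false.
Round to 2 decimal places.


Likelihood Ratio (LR) = P(T|S) / P(T|¬S)

LR = 0.8426 / 0.1693
   = 4.98

The evidence is 4.98 times more likely if S is true than if S is false.
LR > 1, so observing T raises the odds in favor of S.


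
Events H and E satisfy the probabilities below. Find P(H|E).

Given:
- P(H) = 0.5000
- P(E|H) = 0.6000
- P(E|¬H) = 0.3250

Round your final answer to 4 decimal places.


Bayes' theorem: P(H|E) = P(E|H) × P(H) / P(E)

Step 1: Calculate P(E) using law of total probability
P(E) = P(E|H)P(H) + P(E|¬H)P(¬H)
     = 0.6000 × 0.5000 + 0.3250 × 0.5000
     = 0.30000000 + 0.16250000
     = 0.46250000

Step 2: Apply Bayes' theorem
P(H|E) = P(E|H) × P(H) / P(E)
       = 0.30000000 / 0.46250000
       = 0.6486


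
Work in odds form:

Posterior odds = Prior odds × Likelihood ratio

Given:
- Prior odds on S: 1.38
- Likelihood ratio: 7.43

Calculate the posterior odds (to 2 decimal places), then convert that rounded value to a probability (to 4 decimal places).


Step 1: Calculate posterior odds
Posterior odds = Prior odds × LR
               = 1.38 × 7.43
               = 10.25

Step 2: Convert to probability
P(S|E) = Posterior odds / (1 + Posterior odds)
       = 10.25 / (1 + 10.25)
       = 10.25 / 11.25
       = 0.9111

The evidence increased P(S) from 0.5798 to 0.9111.


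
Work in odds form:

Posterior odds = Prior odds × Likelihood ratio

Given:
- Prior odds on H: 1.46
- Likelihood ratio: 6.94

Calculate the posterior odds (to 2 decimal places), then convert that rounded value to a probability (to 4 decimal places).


Step 1: Calculate posterior odds
Posterior odds = Prior odds × LR
               = 1.46 × 6.94
               = 10.13

Step 2: Convert to probability
P(H|E) = Posterior odds / (1 + Posterior odds)
       = 10.13 / (1 + 10.13)
       = 10.13 / 11.13
       = 0.9102

The evidence increased P(H) from 0.5935 to 0.9102.


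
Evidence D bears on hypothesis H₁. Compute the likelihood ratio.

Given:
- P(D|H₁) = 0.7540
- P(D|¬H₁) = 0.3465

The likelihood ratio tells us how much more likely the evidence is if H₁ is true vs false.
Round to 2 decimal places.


Likelihood Ratio (LR) = P(D|H₁) / P(D|¬H₁)

LR = 0.7540 / 0.3465
   = 2.18

The evidence is 2.18 times more likely if H₁ is true than if H₁ is false.
Since LR > 1, the evidence supports H₁ over ¬H₁.


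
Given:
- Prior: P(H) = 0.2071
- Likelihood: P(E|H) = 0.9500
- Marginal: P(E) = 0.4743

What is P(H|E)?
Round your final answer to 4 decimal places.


Using Bayes' theorem:

P(H|E) = P(E|H) × P(H) / P(E)
       = 0.9500 × 0.2071 / 0.4743
       = 0.19674500 / 0.4743
       = 0.4148

The evidence strengthens our belief in H.
Prior: 0.2071 → Posterior: 0.4148


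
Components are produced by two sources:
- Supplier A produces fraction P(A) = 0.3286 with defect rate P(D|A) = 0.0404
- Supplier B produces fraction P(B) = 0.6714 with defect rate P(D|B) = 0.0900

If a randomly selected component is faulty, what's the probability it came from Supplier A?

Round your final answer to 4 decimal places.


Let A = from Supplier A, D = faulty

Given:
- P(A) = 0.3286, P(B) = 0.6714
- P(D|A) = 0.0404, P(D|B) = 0.0900

Step 1: Find P(D)
P(D) = P(D|A)P(A) + P(D|B)P(B)
     = 0.0404 × 0.3286 + 0.0900 × 0.6714
     = 0.01327544 + 0.06042600
     = 0.07370144

Step 2: Apply Bayes' theorem
P(A|D) = P(D|A)P(A) / P(D)
       = 0.01327544 / 0.07370144
       = 0.1801


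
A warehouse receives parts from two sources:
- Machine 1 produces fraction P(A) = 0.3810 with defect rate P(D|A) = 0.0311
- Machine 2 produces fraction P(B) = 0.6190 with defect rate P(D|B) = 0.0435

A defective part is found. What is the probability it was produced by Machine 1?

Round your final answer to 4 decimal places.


Let A = from Machine 1, D = defective

Given:
- P(A) = 0.3810, P(B) = 0.6190
- P(D|A) = 0.0311, P(D|B) = 0.0435

Step 1: Find P(D)
P(D) = P(D|A)P(A) + P(D|B)P(B)
     = 0.0311 × 0.3810 + 0.0435 × 0.6190
     = 0.01184910 + 0.02692650
     = 0.03877560

Step 2: Apply Bayes' theorem
P(A|D) = P(D|A)P(A) / P(D)
       = 0.01184910 / 0.03877560
       = 0.3056


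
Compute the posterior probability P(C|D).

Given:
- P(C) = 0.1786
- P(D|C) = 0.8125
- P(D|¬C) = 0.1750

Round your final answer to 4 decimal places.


Bayes' theorem: P(C|D) = P(D|C) × P(C) / P(D)

Step 1: Calculate P(D) using law of total probability
P(D) = P(D|C)P(C) + P(D|¬C)P(¬C)
     = 0.8125 × 0.1786 + 0.1750 × 0.8214
     = 0.14511250 + 0.14374500
     = 0.28885750

Step 2: Apply Bayes' theorem
P(C|D) = P(D|C) × P(C) / P(D)
       = 0.14511250 / 0.28885750
       = 0.5024


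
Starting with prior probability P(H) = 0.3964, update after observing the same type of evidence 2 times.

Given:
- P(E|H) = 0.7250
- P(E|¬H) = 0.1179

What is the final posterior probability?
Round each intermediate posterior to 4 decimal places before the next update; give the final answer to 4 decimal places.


Sequential Bayesian updating:

Initial prior: P(H) = 0.3964

Update 1:
  P(E) = 0.7250 × 0.3964 + 0.1179 × 0.6036 = 0.28739000 + 0.07116444 = 0.35855444
  P(H|E) = 0.28739000 / 0.35855444 = 0.8015

Update 2:
  P(E) = 0.7250 × 0.8015 + 0.1179 × 0.1985 = 0.58108750 + 0.02340315 = 0.60449065
  P(H|E) = 0.58108750 / 0.60449065 = 0.9613

Final posterior: 0.9613


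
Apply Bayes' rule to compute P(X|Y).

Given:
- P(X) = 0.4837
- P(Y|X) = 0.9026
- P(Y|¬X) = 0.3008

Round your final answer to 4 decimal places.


Bayes' theorem: P(X|Y) = P(Y|X) × P(X) / P(Y)

Step 1: Calculate P(Y) using law of total probability
P(Y) = P(Y|X)P(X) + P(Y|¬X)P(¬X)
     = 0.9026 × 0.4837 + 0.3008 × 0.5163
     = 0.43658762 + 0.15530304
     = 0.59189066

Step 2: Apply Bayes' theorem
P(X|Y) = P(Y|X) × P(X) / P(Y)
       = 0.43658762 / 0.59189066
       = 0.7376


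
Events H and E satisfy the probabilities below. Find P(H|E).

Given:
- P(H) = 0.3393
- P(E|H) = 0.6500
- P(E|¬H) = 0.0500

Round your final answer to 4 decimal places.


Bayes' theorem: P(H|E) = P(E|H) × P(H) / P(E)

Step 1: Calculate P(E) using law of total probability
P(E) = P(E|H)P(H) + P(E|¬H)P(¬H)
     = 0.6500 × 0.3393 + 0.0500 × 0.6607
     = 0.22054500 + 0.03303500
     = 0.25358000

Step 2: Apply Bayes' theorem
P(H|E) = P(E|H) × P(H) / P(E)
       = 0.22054500 / 0.25358000
       = 0.8697


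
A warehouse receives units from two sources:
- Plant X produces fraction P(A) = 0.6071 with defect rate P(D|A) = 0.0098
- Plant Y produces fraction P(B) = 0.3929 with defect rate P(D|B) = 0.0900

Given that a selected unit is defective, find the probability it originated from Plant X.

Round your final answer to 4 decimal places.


Let A = from Plant X, D = defective

Given:
- P(A) = 0.6071, P(B) = 0.3929
- P(D|A) = 0.0098, P(D|B) = 0.0900

Step 1: Find P(D)
P(D) = P(D|A)P(A) + P(D|B)P(B)
     = 0.0098 × 0.6071 + 0.0900 × 0.3929
     = 0.00594958 + 0.03536100
     = 0.04131058

Step 2: Apply Bayes' theorem
P(A|D) = P(D|A)P(A) / P(D)
       = 0.00594958 / 0.04131058
       = 0.1440


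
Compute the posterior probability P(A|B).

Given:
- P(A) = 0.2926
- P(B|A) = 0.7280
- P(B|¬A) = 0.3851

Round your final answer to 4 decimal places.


Bayes' theorem: P(A|B) = P(B|A) × P(A) / P(B)

Step 1: Calculate P(B) using law of total probability
P(B) = P(B|A)P(A) + P(B|¬A)P(¬A)
     = 0.7280 × 0.2926 + 0.3851 × 0.7074
     = 0.21301280 + 0.27241974
     = 0.48543254

Step 2: Apply Bayes' theorem
P(A|B) = P(B|A) × P(A) / P(B)
       = 0.21301280 / 0.48543254
       = 0.4388


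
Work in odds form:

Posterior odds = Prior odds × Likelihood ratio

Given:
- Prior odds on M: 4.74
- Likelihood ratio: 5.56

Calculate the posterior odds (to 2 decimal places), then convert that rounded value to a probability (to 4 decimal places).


Step 1: Calculate posterior odds
Posterior odds = Prior odds × LR
               = 4.74 × 5.56
               = 26.35

Step 2: Convert to probability
P(M|E) = Posterior odds / (1 + Posterior odds)
       = 26.35 / (1 + 26.35)
       = 26.35 / 27.35
       = 0.9634

The evidence increased P(M) from 0.8258 to 0.9634.


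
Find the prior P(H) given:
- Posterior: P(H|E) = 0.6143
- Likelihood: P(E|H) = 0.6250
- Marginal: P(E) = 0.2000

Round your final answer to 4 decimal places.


From Bayes' theorem: P(H|E) = P(E|H) × P(H) / P(E)

Rearranging for P(H):
P(H) = P(H|E) × P(E) / P(E|H)
     = 0.6143 × 0.2000 / 0.6250
     = 0.12286000 / 0.6250
     = 0.1966


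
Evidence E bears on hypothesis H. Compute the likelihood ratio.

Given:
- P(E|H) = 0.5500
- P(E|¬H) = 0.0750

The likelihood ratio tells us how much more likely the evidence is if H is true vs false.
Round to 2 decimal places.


Likelihood Ratio (LR) = P(E|H) / P(E|¬H)

LR = 0.5500 / 0.0750
   = 7.33

The evidence is 7.33 times more likely if H is true than if H is false.
Since LR > 1, the evidence supports H over ¬H.


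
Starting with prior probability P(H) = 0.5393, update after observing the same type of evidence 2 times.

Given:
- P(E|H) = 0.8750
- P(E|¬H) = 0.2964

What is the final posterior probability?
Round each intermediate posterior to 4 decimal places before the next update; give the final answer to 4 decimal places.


Sequential Bayesian updating:

Initial prior: P(H) = 0.5393

Update 1:
  P(E) = 0.8750 × 0.5393 + 0.2964 × 0.4607 = 0.47188750 + 0.13655148 = 0.60843898
  P(H|E) = 0.47188750 / 0.60843898 = 0.7756

Update 2:
  P(E) = 0.8750 × 0.7756 + 0.2964 × 0.2244 = 0.67865000 + 0.06651216 = 0.74516216
  P(H|E) = 0.67865000 / 0.74516216 = 0.9107

Final posterior: 0.9107


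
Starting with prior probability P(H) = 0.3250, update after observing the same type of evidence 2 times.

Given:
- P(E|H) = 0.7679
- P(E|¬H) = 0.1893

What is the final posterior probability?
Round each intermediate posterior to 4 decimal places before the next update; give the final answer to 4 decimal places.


Sequential Bayesian updating:

Initial prior: P(H) = 0.3250

Update 1:
  P(E) = 0.7679 × 0.3250 + 0.1893 × 0.6750 = 0.24956750 + 0.12777750 = 0.37734500
  P(H|E) = 0.24956750 / 0.37734500 = 0.6614

Update 2:
  P(E) = 0.7679 × 0.6614 + 0.1893 × 0.3386 = 0.50788906 + 0.06409698 = 0.57198604
  P(H|E) = 0.50788906 / 0.57198604 = 0.8879

Final posterior: 0.8879


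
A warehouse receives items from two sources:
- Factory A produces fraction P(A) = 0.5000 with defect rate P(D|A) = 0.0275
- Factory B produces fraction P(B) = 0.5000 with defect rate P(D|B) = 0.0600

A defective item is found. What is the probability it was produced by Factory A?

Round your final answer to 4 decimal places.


Let A = from Factory A, D = defective

Given:
- P(A) = 0.5000, P(B) = 0.5000
- P(D|A) = 0.0275, P(D|B) = 0.0600

Step 1: Find P(D)
P(D) = P(D|A)P(A) + P(D|B)P(B)
     = 0.0275 × 0.5000 + 0.0600 × 0.5000
     = 0.01375000 + 0.03000000
     = 0.04375000

Step 2: Apply Bayes' theorem
P(A|D) = P(D|A)P(A) / P(D)
       = 0.01375000 / 0.04375000
       = 0.3143


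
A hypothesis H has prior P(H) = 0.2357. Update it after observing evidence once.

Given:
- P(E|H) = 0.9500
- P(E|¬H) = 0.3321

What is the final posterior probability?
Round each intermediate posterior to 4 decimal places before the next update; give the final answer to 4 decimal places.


Sequential Bayesian updating:

Initial prior: P(H) = 0.2357

Update 1:
  P(E) = 0.9500 × 0.2357 + 0.3321 × 0.7643 = 0.22391500 + 0.25382403 = 0.47773903
  P(H|E) = 0.22391500 / 0.47773903 = 0.4687

Final posterior: 0.4687


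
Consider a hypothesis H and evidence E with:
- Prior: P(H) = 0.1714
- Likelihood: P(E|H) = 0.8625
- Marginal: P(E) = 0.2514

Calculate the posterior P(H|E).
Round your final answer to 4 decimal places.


Using Bayes' theorem:

P(H|E) = P(E|H) × P(H) / P(E)
       = 0.8625 × 0.1714 / 0.2514
       = 0.14783250 / 0.2514
       = 0.5880

The evidence strengthens our belief in H.
Prior: 0.1714 → Posterior: 0.5880


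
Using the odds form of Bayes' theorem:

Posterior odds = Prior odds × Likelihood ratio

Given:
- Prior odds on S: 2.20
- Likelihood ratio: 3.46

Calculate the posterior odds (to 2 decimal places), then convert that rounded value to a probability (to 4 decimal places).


Step 1: Calculate posterior odds
Posterior odds = Prior odds × LR
               = 2.20 × 3.46
               = 7.61

Step 2: Convert to probability
P(S|E) = Posterior odds / (1 + Posterior odds)
       = 7.61 / (1 + 7.61)
       = 7.61 / 8.61
       = 0.8839

The evidence increased P(S) from 0.6875 to 0.8839.


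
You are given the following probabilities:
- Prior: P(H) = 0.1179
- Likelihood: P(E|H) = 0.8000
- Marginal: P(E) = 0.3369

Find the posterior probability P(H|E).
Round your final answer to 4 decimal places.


Using Bayes' theorem:

P(H|E) = P(E|H) × P(H) / P(E)
       = 0.8000 × 0.1179 / 0.3369
       = 0.09432000 / 0.3369
       = 0.2800

The evidence strengthens our belief in H.
Prior: 0.1179 → Posterior: 0.2800


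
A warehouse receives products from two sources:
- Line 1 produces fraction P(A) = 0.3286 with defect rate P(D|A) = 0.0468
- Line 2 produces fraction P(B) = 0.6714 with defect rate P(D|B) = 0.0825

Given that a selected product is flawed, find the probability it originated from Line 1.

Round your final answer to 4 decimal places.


Let A = from Line 1, D = flawed

Given:
- P(A) = 0.3286, P(B) = 0.6714
- P(D|A) = 0.0468, P(D|B) = 0.0825

Step 1: Find P(D)
P(D) = P(D|A)P(A) + P(D|B)P(B)
     = 0.0468 × 0.3286 + 0.0825 × 0.6714
     = 0.01537848 + 0.05539050
     = 0.07076898

Step 2: Apply Bayes' theorem
P(A|D) = P(D|A)P(A) / P(D)
       = 0.01537848 / 0.07076898
       = 0.2173


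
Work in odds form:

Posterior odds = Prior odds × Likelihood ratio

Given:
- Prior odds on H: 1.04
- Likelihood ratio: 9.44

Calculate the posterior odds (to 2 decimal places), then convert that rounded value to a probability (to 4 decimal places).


Step 1: Calculate posterior odds
Posterior odds = Prior odds × LR
               = 1.04 × 9.44
               = 9.82

Step 2: Convert to probability
P(H|E) = Posterior odds / (1 + Posterior odds)
       = 9.82 / (1 + 9.82)
       = 9.82 / 10.82
       = 0.9076

The evidence increased P(H) from 0.5098 to 0.9076.


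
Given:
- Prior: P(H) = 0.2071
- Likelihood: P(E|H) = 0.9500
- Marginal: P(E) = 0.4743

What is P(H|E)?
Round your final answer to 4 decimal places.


Using Bayes' theorem:

P(H|E) = P(E|H) × P(H) / P(E)
       = 0.9500 × 0.2071 / 0.4743
       = 0.19674500 / 0.4743
       = 0.4148

The evidence strengthens our belief in H.
Prior: 0.2071 → Posterior: 0.4148


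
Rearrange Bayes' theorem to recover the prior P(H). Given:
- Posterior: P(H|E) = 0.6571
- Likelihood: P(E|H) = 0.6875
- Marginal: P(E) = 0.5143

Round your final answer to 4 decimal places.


From Bayes' theorem: P(H|E) = P(E|H) × P(H) / P(E)

Rearranging for P(H):
P(H) = P(H|E) × P(E) / P(E|H)
     = 0.6571 × 0.5143 / 0.6875
     = 0.33794653 / 0.6875
     = 0.4916


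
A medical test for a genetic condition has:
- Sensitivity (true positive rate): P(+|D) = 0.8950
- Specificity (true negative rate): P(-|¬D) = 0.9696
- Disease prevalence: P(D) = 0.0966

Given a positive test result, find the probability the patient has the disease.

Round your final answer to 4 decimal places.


Let D = has disease, + = positive test

Given:
- P(D) = 0.0966 (prevalence)
- P(+|D) = 0.8950 (sensitivity)
- P(-|¬D) = 0.9696 (specificity)
- P(+|¬D) = 0.0304 (false positive rate = 1 - specificity)

Step 1: Find P(+)
P(+) = P(+|D)P(D) + P(+|¬D)P(¬D)
     = 0.8950 × 0.0966 + 0.0304 × 0.9034
     = 0.08645700 + 0.02746336
     = 0.11392036

Step 2: Apply Bayes' theorem for P(D|+)
P(D|+) = P(+|D)P(D) / P(+)
       = 0.08645700 / 0.11392036
       = 0.7589


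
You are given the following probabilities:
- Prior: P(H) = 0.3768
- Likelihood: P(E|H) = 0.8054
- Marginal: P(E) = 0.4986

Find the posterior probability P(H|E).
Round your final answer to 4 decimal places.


Using Bayes' theorem:

P(H|E) = P(E|H) × P(H) / P(E)
       = 0.8054 × 0.3768 / 0.4986
       = 0.30347472 / 0.4986
       = 0.6087

The evidence strengthens our belief in H.
Prior: 0.3768 → Posterior: 0.6087
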